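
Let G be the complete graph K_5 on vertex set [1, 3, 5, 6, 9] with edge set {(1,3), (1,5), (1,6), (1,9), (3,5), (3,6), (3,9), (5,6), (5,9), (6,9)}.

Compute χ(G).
Clique number ω(G) = 5 (lower bound: χ ≥ ω).
The clique on [1, 3, 5, 6, 9] has size 5, forcing χ ≥ 5, and the coloring below uses 5 colors, so χ(G) = 5.
A valid 5-coloring: color 1: [6]; color 2: [1]; color 3: [3]; color 4: [5]; color 5: [9].

χ(G) = 5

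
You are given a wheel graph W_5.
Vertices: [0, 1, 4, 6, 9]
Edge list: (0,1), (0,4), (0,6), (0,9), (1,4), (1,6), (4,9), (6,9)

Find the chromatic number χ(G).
χ(G) = 3

Clique number ω(G) = 3 (lower bound: χ ≥ ω).
The clique on [0, 1, 4] has size 3, forcing χ ≥ 3, and the coloring below uses 3 colors, so χ(G) = 3.
A valid 3-coloring: color 1: [0]; color 2: [1, 9]; color 3: [4, 6].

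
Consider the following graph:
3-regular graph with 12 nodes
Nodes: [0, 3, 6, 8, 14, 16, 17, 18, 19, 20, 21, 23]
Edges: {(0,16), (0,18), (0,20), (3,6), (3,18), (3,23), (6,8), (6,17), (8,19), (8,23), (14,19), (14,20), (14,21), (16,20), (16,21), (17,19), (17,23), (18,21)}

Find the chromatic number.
Clique number ω(G) = 3 (lower bound: χ ≥ ω).
The clique on [0, 16, 20] has size 3, forcing χ ≥ 3, and the coloring below uses 3 colors, so χ(G) = 3.
A valid 3-coloring: color 1: [0, 6, 19, 21, 23]; color 2: [8, 14, 16, 17, 18]; color 3: [3, 20].

χ(G) = 3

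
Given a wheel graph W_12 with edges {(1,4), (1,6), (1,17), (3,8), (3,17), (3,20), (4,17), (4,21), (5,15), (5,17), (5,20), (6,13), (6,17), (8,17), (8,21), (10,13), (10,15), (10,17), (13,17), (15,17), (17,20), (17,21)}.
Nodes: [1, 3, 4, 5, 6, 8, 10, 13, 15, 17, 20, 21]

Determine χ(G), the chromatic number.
Clique number ω(G) = 3 (lower bound: χ ≥ ω).
Odd cycle [8, 21, 4, 1, 6, 13, 10, 15, 5, 20, 3] needs 3 colors (χ ≥ 3).
Vertex 17 is adjacent to every vertex of [1, 3, 4, 5, 6, 8, 10, 13, 15, 20, 21], which already need 3 colors among themselves, so 17 needs a new color (χ ≥ 4).
The coloring below uses 4 colors, so χ(G) = 4.
A valid 4-coloring: color 1: [17]; color 2: [4, 6, 8, 10, 20]; color 3: [1, 3, 13, 15, 21]; color 4: [5].

χ(G) = 4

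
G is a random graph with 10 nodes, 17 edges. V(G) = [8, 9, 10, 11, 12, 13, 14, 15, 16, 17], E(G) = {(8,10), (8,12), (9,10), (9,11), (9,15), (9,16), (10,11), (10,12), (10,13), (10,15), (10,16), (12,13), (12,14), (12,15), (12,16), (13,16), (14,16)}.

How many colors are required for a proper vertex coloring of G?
χ(G) = 4

Clique number ω(G) = 4 (lower bound: χ ≥ ω).
The clique on [10, 12, 13, 16] has size 4, forcing χ ≥ 4, and the coloring below uses 4 colors, so χ(G) = 4.
A valid 4-coloring: color 1: [10, 14, 17]; color 2: [9, 12]; color 3: [8, 11, 15, 16]; color 4: [13].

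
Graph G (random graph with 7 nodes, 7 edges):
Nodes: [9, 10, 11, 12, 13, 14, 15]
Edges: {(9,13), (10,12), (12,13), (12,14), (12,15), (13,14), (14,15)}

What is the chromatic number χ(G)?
χ(G) = 3

Clique number ω(G) = 3 (lower bound: χ ≥ ω).
The clique on [12, 13, 14] has size 3, forcing χ ≥ 3, and the coloring below uses 3 colors, so χ(G) = 3.
A valid 3-coloring: color 1: [9, 11, 12]; color 2: [10, 13, 15]; color 3: [14].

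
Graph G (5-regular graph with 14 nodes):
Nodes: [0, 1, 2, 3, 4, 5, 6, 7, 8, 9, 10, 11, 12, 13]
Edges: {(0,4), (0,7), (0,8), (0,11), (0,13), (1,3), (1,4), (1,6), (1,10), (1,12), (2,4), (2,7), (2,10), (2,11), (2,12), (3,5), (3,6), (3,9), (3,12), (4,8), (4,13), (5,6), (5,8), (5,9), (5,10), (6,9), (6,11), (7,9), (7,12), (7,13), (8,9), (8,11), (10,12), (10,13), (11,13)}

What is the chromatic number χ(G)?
Clique number ω(G) = 4 (lower bound: χ ≥ ω).
The clique on [3, 5, 6, 9] has size 4, forcing χ ≥ 4, and the coloring below uses 4 colors, so χ(G) = 4.
A valid 4-coloring: color 1: [4, 6, 7, 10]; color 2: [9, 11, 12]; color 3: [0, 1, 2, 5]; color 4: [3, 8, 13].

χ(G) = 4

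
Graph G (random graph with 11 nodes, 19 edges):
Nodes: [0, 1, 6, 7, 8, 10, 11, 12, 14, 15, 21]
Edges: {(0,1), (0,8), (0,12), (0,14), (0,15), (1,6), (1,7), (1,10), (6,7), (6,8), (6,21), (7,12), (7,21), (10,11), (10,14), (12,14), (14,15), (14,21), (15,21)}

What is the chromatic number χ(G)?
Clique number ω(G) = 3 (lower bound: χ ≥ ω).
Suppose a proper 3-coloring c exists. The clique [0, 12, 14] takes 3 distinct colors; by symmetry let c(0) = 1, c(12) = 2, c(14) = 3.
- Vertex 15: neighbors [0, 14] already have colors [1, 3] ⇒ c(15) = 2.
- Vertex 21: neighbors [15, 14] already have colors [2, 3] ⇒ c(21) = 1.
- Vertex 7: neighbors [21, 12] already have colors [1, 2] ⇒ c(7) = 3.
- Vertex 1: neighbors [0, 7] already have colors [1, 3] ⇒ c(1) = 2.
- Vertex 6: neighbors [21, 1, 7] already have colors [1, 2, 3] — all 3 colors blocked. Contradiction.
The forced assignments end in a contradiction, so G has no proper 3-coloring (χ ≥ 4).
The coloring below uses 4 colors, so χ(G) = 4.
A valid 4-coloring: color 1: [0, 10, 21]; color 2: [7, 8, 11, 14]; color 3: [1, 12, 15]; color 4: [6].

χ(G) = 4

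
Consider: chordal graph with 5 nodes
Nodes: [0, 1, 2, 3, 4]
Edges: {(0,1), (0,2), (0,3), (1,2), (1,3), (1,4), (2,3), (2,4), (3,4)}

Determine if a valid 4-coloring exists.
A valid 4-coloring: color 1: [2]; color 2: [1]; color 3: [3]; color 4: [0, 4].
(χ(G) = 4 ≤ 4.)

Yes, G is 4-colorable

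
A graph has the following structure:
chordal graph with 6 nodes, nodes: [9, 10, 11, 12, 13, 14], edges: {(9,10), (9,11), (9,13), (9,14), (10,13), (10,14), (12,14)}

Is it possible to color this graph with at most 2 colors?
The clique on vertices [9, 10, 13] has size 3 > 2, so it alone needs 3 colors.

No, G is not 2-colorable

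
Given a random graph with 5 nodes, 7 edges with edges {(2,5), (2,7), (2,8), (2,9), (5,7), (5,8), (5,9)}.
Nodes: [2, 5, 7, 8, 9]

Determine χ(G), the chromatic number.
χ(G) = 3

Clique number ω(G) = 3 (lower bound: χ ≥ ω).
The clique on [2, 5, 8] has size 3, forcing χ ≥ 3, and the coloring below uses 3 colors, so χ(G) = 3.
A valid 3-coloring: color 1: [2]; color 2: [5]; color 3: [7, 8, 9].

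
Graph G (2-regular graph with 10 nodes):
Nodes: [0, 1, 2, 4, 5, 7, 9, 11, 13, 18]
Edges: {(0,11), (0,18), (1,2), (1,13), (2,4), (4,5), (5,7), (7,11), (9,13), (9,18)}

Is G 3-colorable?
A valid 3-coloring: color 1: [2, 5, 11, 13, 18]; color 2: [0, 1, 4, 7, 9].
(χ(G) = 2 ≤ 3.)

Yes, G is 3-colorable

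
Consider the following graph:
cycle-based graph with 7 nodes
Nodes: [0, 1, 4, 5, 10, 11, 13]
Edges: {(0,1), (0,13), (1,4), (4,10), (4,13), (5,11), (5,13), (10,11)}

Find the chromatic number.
χ(G) = 3

Clique number ω(G) = 2 (lower bound: χ ≥ ω).
Odd cycle [13, 4, 10, 11, 5] needs 3 colors (χ ≥ 3).
The coloring below uses 3 colors, so χ(G) = 3.
A valid 3-coloring: color 1: [1, 11, 13]; color 2: [0, 4, 5]; color 3: [10].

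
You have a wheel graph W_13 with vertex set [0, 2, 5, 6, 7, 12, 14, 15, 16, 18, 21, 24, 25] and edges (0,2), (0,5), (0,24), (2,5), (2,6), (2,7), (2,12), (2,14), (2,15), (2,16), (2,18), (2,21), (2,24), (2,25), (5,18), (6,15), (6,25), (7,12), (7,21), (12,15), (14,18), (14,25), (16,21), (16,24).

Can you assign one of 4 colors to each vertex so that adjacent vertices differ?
A valid 4-coloring: color 1: [2]; color 2: [0, 7, 15, 16, 18, 25]; color 3: [5, 6, 12, 14, 21, 24].
(χ(G) = 3 ≤ 4.)

Yes, G is 4-colorable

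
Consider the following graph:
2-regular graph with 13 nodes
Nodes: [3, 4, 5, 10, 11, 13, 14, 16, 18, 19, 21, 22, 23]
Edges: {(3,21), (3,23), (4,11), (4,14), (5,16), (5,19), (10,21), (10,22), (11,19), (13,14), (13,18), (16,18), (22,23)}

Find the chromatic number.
Clique number ω(G) = 2 (lower bound: χ ≥ ω).
Odd cycle [21, 3, 23, 22, 10] needs 3 colors (χ ≥ 3).
The coloring below uses 3 colors, so χ(G) = 3.
A valid 3-coloring: color 1: [4, 13, 16, 19, 21, 22]; color 2: [5, 10, 11, 14, 18, 23]; color 3: [3].

χ(G) = 3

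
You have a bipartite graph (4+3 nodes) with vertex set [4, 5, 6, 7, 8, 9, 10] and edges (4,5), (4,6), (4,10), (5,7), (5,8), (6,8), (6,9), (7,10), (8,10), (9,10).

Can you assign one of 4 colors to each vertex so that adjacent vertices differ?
A valid 4-coloring: color 1: [5, 6, 10]; color 2: [4, 7, 8, 9].
(χ(G) = 2 ≤ 4.)

Yes, G is 4-colorable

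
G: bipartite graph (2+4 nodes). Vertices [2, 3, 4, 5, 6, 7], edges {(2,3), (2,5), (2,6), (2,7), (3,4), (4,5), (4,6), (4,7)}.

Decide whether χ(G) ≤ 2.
A valid 2-coloring: color 1: [2, 4]; color 2: [3, 5, 6, 7].
(χ(G) = 2 ≤ 2.)

Yes, G is 2-colorable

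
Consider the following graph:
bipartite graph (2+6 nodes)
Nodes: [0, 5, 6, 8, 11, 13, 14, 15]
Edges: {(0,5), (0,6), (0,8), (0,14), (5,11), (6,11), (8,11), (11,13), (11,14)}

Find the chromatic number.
Clique number ω(G) = 2 (lower bound: χ ≥ ω).
The graph is bipartite (no odd cycle), so 2 colors suffice: χ(G) = 2.
A valid 2-coloring: color 1: [0, 11, 15]; color 2: [5, 6, 8, 13, 14].

χ(G) = 2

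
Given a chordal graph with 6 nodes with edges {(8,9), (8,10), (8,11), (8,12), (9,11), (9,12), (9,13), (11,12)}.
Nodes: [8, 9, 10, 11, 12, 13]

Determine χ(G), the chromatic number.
Clique number ω(G) = 4 (lower bound: χ ≥ ω).
The clique on [8, 9, 11, 12] has size 4, forcing χ ≥ 4, and the coloring below uses 4 colors, so χ(G) = 4.
A valid 4-coloring: color 1: [8, 13]; color 2: [9, 10]; color 3: [11]; color 4: [12].

χ(G) = 4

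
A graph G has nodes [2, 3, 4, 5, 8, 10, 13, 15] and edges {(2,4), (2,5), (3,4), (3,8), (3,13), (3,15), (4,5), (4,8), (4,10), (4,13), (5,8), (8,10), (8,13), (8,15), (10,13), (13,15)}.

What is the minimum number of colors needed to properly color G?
Clique number ω(G) = 4 (lower bound: χ ≥ ω).
The clique on [4, 8, 10, 13] has size 4, forcing χ ≥ 4, and the coloring below uses 4 colors, so χ(G) = 4.
A valid 4-coloring: color 1: [2, 8]; color 2: [4, 15]; color 3: [5, 13]; color 4: [3, 10].

χ(G) = 4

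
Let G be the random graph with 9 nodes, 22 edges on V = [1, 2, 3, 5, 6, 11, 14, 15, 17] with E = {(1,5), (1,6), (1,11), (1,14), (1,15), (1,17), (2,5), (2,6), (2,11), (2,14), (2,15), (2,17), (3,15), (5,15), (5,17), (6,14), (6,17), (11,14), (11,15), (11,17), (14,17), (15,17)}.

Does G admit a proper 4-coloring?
Yes, G is 4-colorable

A valid 4-coloring: color 1: [3, 17]; color 2: [14, 15]; color 3: [1, 2]; color 4: [5, 6, 11].
(χ(G) = 4 ≤ 4.)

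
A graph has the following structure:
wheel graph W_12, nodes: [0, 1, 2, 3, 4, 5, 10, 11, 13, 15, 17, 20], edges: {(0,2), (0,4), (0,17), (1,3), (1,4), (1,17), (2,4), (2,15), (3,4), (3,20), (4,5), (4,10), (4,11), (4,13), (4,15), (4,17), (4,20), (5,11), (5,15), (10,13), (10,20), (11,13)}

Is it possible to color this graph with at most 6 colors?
A valid 6-coloring: color 1: [4]; color 2: [1, 2, 5, 13, 20]; color 3: [3, 10, 11, 15, 17]; color 4: [0].
(χ(G) = 4 ≤ 6.)

Yes, G is 6-colorable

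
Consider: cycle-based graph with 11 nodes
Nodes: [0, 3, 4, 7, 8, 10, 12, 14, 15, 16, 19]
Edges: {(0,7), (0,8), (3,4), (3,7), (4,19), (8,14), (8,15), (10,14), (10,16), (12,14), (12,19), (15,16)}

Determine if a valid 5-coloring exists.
A valid 5-coloring: color 1: [4, 7, 8, 12, 16]; color 2: [0, 3, 14, 15, 19]; color 3: [10].
(χ(G) = 3 ≤ 5.)

Yes, G is 5-colorable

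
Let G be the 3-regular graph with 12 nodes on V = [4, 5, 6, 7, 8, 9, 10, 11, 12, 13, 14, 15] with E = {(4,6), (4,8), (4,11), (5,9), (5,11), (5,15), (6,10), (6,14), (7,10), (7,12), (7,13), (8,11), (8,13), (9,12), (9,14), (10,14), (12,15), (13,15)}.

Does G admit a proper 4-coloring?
Yes, G is 4-colorable

A valid 4-coloring: color 1: [4, 5, 12, 13, 14]; color 2: [6, 7, 9, 11, 15]; color 3: [8, 10].
(χ(G) = 3 ≤ 4.)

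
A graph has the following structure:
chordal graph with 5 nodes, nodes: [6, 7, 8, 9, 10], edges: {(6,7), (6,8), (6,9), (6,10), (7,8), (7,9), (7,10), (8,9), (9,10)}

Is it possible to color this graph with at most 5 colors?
A valid 5-coloring: color 1: [9]; color 2: [7]; color 3: [6]; color 4: [8, 10].
(χ(G) = 4 ≤ 5.)

Yes, G is 5-colorable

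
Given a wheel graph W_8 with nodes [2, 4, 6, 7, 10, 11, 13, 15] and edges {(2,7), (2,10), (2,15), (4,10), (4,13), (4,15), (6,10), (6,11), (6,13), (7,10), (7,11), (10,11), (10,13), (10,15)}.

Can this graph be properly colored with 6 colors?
Yes, G is 6-colorable

A valid 6-coloring: color 1: [10]; color 2: [7, 13, 15]; color 3: [2, 4, 6]; color 4: [11].
(χ(G) = 4 ≤ 6.)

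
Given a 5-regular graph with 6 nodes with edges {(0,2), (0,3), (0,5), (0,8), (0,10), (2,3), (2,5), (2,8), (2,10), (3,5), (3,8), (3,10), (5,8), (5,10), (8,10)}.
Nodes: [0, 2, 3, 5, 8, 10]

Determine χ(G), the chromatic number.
Clique number ω(G) = 6 (lower bound: χ ≥ ω).
The clique on [0, 2, 3, 5, 8, 10] has size 6, forcing χ ≥ 6, and the coloring below uses 6 colors, so χ(G) = 6.
A valid 6-coloring: color 1: [0]; color 2: [3]; color 3: [8]; color 4: [5]; color 5: [10]; color 6: [2].

χ(G) = 6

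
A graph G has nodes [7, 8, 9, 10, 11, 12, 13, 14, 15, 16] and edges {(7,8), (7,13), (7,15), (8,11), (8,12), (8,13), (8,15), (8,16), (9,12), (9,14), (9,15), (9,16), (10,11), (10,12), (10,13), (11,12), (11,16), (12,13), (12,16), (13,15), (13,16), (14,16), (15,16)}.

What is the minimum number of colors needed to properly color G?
Clique number ω(G) = 4 (lower bound: χ ≥ ω).
The clique on [8, 11, 12, 16] has size 4, forcing χ ≥ 4, and the coloring below uses 4 colors, so χ(G) = 4.
A valid 4-coloring: color 1: [7, 10, 16]; color 2: [9, 11, 13]; color 3: [8, 14]; color 4: [12, 15].

χ(G) = 4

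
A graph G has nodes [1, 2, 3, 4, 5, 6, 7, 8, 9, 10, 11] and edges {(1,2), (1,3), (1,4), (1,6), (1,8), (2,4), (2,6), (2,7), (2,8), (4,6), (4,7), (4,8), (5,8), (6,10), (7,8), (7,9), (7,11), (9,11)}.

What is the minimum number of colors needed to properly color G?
Clique number ω(G) = 4 (lower bound: χ ≥ ω).
The clique on [1, 2, 4, 8] has size 4, forcing χ ≥ 4, and the coloring below uses 4 colors, so χ(G) = 4.
A valid 4-coloring: color 1: [3, 4, 5, 9, 10]; color 2: [1, 7]; color 3: [2, 11]; color 4: [6, 8].

χ(G) = 4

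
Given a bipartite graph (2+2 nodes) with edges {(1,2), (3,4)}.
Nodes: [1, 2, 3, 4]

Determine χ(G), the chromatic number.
χ(G) = 2

Clique number ω(G) = 2 (lower bound: χ ≥ ω).
The graph is bipartite (no odd cycle), so 2 colors suffice: χ(G) = 2.
A valid 2-coloring: color 1: [2, 4]; color 2: [1, 3].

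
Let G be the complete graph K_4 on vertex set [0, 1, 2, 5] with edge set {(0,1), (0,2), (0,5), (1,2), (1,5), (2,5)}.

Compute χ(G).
χ(G) = 4

Clique number ω(G) = 4 (lower bound: χ ≥ ω).
The clique on [0, 1, 2, 5] has size 4, forcing χ ≥ 4, and the coloring below uses 4 colors, so χ(G) = 4.
A valid 4-coloring: color 1: [2]; color 2: [1]; color 3: [5]; color 4: [0].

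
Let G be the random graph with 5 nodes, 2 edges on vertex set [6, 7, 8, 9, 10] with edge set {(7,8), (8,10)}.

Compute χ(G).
Clique number ω(G) = 2 (lower bound: χ ≥ ω).
The graph is bipartite (no odd cycle), so 2 colors suffice: χ(G) = 2.
A valid 2-coloring: color 1: [6, 8, 9]; color 2: [7, 10].

χ(G) = 2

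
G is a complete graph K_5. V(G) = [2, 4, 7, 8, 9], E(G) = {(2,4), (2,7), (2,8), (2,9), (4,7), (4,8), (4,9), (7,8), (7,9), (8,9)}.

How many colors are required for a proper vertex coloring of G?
χ(G) = 5

Clique number ω(G) = 5 (lower bound: χ ≥ ω).
The clique on [2, 4, 7, 8, 9] has size 5, forcing χ ≥ 5, and the coloring below uses 5 colors, so χ(G) = 5.
A valid 5-coloring: color 1: [2]; color 2: [7]; color 3: [8]; color 4: [9]; color 5: [4].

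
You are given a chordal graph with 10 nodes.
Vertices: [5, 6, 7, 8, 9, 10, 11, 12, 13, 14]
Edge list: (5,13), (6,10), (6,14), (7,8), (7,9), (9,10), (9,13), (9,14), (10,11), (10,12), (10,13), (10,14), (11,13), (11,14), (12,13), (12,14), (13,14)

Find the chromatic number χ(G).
χ(G) = 4

Clique number ω(G) = 4 (lower bound: χ ≥ ω).
The clique on [9, 10, 13, 14] has size 4, forcing χ ≥ 4, and the coloring below uses 4 colors, so χ(G) = 4.
A valid 4-coloring: color 1: [6, 7, 13]; color 2: [5, 8, 14]; color 3: [10]; color 4: [9, 11, 12].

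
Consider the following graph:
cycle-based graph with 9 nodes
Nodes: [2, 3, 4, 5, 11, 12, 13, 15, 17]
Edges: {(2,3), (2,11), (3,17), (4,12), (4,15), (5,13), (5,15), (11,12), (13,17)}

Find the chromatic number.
Clique number ω(G) = 2 (lower bound: χ ≥ ω).
Odd cycle [13, 17, 3, 2, 11, 12, 4, 15, 5] needs 3 colors (χ ≥ 3).
The coloring below uses 3 colors, so χ(G) = 3.
A valid 3-coloring: color 1: [3, 11, 13, 15]; color 2: [2, 5, 12, 17]; color 3: [4].

χ(G) = 3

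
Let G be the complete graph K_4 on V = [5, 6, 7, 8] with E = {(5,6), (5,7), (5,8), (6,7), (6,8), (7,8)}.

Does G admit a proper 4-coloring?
A valid 4-coloring: color 1: [8]; color 2: [5]; color 3: [6]; color 4: [7].
(χ(G) = 4 ≤ 4.)

Yes, G is 4-colorable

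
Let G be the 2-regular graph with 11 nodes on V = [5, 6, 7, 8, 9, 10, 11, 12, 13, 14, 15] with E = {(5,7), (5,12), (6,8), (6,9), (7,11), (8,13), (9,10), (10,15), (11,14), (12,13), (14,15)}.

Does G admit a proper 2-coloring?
No, G is not 2-colorable

Odd cycle [6, 9, 10, 15, 14, 11, 7, 5, 12, 13, 8] needs 3 colors (χ ≥ 3).
Hence χ(G) ≥ 3 > 2, so no proper 2-coloring exists.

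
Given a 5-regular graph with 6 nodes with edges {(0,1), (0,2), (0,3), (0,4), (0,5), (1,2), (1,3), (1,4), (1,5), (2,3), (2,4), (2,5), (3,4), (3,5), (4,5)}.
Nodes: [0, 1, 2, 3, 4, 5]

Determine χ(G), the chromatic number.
Clique number ω(G) = 6 (lower bound: χ ≥ ω).
The clique on [0, 1, 2, 3, 4, 5] has size 6, forcing χ ≥ 6, and the coloring below uses 6 colors, so χ(G) = 6.
A valid 6-coloring: color 1: [4]; color 2: [0]; color 3: [2]; color 4: [1]; color 5: [3]; color 6: [5].

χ(G) = 6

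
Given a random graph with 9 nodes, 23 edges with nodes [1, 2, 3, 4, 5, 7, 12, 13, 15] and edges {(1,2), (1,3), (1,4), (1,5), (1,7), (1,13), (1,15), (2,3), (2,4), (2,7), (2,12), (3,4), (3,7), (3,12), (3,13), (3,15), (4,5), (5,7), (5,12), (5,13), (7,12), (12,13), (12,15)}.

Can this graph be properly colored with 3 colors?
No, G is not 3-colorable

The clique on vertices [1, 2, 3, 4] has size 4 > 3, so it alone needs 4 colors.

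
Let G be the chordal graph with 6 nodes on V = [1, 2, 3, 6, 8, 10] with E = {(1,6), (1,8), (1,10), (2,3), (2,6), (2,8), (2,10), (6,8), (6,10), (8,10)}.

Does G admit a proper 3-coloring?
No, G is not 3-colorable

The clique on vertices [1, 6, 8, 10] has size 4 > 3, so it alone needs 4 colors.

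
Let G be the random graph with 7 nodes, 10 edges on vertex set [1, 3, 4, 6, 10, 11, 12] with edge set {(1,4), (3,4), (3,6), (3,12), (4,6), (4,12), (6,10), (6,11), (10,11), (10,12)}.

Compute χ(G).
χ(G) = 3

Clique number ω(G) = 3 (lower bound: χ ≥ ω).
The clique on [6, 10, 11] has size 3, forcing χ ≥ 3, and the coloring below uses 3 colors, so χ(G) = 3.
A valid 3-coloring: color 1: [4, 10]; color 2: [1, 6, 12]; color 3: [3, 11].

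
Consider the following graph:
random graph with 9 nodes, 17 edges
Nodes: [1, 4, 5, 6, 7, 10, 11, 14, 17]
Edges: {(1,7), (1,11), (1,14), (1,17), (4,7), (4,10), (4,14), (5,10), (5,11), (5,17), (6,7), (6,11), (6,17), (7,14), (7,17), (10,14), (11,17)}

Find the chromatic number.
Clique number ω(G) = 3 (lower bound: χ ≥ ω).
The clique on [4, 10, 14] has size 3, forcing χ ≥ 3, and the coloring below uses 3 colors, so χ(G) = 3.
A valid 3-coloring: color 1: [7, 10, 11]; color 2: [14, 17]; color 3: [1, 4, 5, 6].

χ(G) = 3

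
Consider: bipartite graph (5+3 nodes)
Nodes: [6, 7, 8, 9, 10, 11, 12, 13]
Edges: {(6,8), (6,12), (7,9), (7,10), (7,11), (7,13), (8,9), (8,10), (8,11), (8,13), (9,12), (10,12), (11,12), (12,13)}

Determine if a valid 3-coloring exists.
A valid 3-coloring: color 1: [7, 8, 12]; color 2: [6, 9, 10, 11, 13].
(χ(G) = 2 ≤ 3.)

Yes, G is 3-colorable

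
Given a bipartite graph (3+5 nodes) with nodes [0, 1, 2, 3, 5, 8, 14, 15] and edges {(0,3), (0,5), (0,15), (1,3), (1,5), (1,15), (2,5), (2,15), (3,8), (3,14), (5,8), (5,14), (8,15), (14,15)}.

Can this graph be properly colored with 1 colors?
No, G is not 1-colorable

Edge (0,3) forces its endpoints to differ, so 1 color is not enough.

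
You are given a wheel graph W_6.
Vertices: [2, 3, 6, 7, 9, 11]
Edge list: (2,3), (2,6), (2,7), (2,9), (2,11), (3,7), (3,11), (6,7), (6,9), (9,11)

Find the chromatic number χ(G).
χ(G) = 4

Clique number ω(G) = 3 (lower bound: χ ≥ ω).
Odd cycle [11, 9, 6, 7, 3] needs 3 colors (χ ≥ 3).
Vertex 2 is adjacent to every vertex of [3, 6, 7, 9, 11], which already need 3 colors among themselves, so 2 needs a new color (χ ≥ 4).
The coloring below uses 4 colors, so χ(G) = 4.
A valid 4-coloring: color 1: [2]; color 2: [7, 11]; color 3: [3, 9]; color 4: [6].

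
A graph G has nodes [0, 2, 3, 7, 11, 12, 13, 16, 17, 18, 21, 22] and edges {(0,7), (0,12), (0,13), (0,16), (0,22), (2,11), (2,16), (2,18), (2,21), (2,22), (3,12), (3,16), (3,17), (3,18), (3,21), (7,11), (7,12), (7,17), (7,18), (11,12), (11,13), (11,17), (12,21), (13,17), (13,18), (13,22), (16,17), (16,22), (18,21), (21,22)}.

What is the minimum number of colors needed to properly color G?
χ(G) = 4

Clique number ω(G) = 3 (lower bound: χ ≥ ω).
Suppose a proper 3-coloring c exists. The clique [0, 7, 12] takes 3 distinct colors; by symmetry let c(0) = 1, c(7) = 2, c(12) = 3.
- Vertex 11: neighbors [7, 12] already have colors [2, 3] ⇒ c(11) = 1.
- Vertex 17: neighbors [11, 7] already have colors [1, 2] ⇒ c(17) = 3.
- Vertex 16: neighbors [0, 17] already have colors [1, 3] ⇒ c(16) = 2.
- Vertex 2: neighbors [11, 16] already have colors [1, 2] ⇒ c(2) = 3.
- Vertex 22: neighbors [0, 16, 2] already have colors [1, 2, 3] — all 3 colors blocked. Contradiction.
The forced assignments end in a contradiction, so G has no proper 3-coloring (χ ≥ 4).
The coloring below uses 4 colors, so χ(G) = 4.
A valid 4-coloring: color 1: [2, 3, 7, 13]; color 2: [12, 17, 18, 22]; color 3: [0, 11, 21]; color 4: [16].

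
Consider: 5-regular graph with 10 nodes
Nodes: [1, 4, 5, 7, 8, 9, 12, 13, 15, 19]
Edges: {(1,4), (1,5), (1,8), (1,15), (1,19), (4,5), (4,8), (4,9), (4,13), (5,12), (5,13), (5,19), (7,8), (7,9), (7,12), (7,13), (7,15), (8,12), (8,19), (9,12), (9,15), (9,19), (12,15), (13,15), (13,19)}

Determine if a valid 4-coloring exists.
A valid 4-coloring: color 1: [4, 7, 19]; color 2: [5, 8, 15]; color 3: [1, 9, 13]; color 4: [12].
(χ(G) = 4 ≤ 4.)

Yes, G is 4-colorable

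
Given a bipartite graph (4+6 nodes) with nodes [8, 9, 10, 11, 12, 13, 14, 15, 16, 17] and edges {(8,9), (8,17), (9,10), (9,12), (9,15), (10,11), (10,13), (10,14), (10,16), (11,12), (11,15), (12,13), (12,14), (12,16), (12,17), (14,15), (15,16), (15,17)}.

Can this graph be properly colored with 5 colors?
A valid 5-coloring: color 1: [8, 10, 12, 15]; color 2: [9, 11, 13, 14, 16, 17].
(χ(G) = 2 ≤ 5.)

Yes, G is 5-colorable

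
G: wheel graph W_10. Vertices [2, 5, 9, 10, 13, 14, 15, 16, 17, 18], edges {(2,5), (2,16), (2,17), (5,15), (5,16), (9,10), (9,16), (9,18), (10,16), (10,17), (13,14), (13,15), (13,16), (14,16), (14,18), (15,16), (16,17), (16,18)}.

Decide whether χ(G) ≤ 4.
Yes, G is 4-colorable

A valid 4-coloring: color 1: [16]; color 2: [5, 9, 13, 17]; color 3: [2, 10, 15, 18]; color 4: [14].
(χ(G) = 4 ≤ 4.)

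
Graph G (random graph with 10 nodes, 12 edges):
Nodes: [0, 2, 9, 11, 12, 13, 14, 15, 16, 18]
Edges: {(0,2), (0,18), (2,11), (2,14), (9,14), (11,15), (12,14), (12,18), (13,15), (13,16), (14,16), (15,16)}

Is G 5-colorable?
A valid 5-coloring: color 1: [0, 14, 15]; color 2: [2, 9, 16, 18]; color 3: [11, 12, 13].
(χ(G) = 3 ≤ 5.)

Yes, G is 5-colorable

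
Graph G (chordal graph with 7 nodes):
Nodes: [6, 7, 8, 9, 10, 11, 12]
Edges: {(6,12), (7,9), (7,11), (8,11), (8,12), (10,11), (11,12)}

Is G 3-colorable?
Yes, G is 3-colorable

A valid 3-coloring: color 1: [6, 9, 11]; color 2: [7, 10, 12]; color 3: [8].
(χ(G) = 3 ≤ 3.)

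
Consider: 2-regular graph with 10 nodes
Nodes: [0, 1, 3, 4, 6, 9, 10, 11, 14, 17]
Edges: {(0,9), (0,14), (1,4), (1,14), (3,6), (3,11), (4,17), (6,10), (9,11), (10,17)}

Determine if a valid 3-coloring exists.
A valid 3-coloring: color 1: [3, 4, 9, 10, 14]; color 2: [0, 1, 6, 11, 17].
(χ(G) = 2 ≤ 3.)

Yes, G is 3-colorable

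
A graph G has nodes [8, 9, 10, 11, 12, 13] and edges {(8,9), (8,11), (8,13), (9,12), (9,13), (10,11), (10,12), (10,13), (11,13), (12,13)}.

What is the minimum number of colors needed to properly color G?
χ(G) = 4

Clique number ω(G) = 3 (lower bound: χ ≥ ω).
Odd cycle [9, 12, 10, 11, 8] needs 3 colors (χ ≥ 3).
Vertex 13 is adjacent to every vertex of [8, 9, 10, 11, 12], which already need 3 colors among themselves, so 13 needs a new color (χ ≥ 4).
The coloring below uses 4 colors, so χ(G) = 4.
A valid 4-coloring: color 1: [13]; color 2: [9, 11]; color 3: [8, 12]; color 4: [10].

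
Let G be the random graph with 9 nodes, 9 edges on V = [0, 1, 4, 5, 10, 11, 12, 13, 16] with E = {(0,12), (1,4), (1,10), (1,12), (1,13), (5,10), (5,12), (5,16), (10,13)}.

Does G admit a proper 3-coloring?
A valid 3-coloring: color 1: [0, 1, 5, 11]; color 2: [4, 10, 12, 16]; color 3: [13].
(χ(G) = 3 ≤ 3.)

Yes, G is 3-colorable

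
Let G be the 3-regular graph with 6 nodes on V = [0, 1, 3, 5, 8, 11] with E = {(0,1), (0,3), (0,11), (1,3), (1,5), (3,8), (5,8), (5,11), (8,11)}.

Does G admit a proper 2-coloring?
The clique on vertices [0, 1, 3] has size 3 > 2, so it alone needs 3 colors.

No, G is not 2-colorable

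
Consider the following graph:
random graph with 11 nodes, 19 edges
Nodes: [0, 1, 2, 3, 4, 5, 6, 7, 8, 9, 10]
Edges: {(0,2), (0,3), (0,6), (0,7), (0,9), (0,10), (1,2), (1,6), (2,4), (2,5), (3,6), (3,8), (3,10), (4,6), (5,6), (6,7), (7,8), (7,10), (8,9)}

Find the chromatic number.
χ(G) = 3

Clique number ω(G) = 3 (lower bound: χ ≥ ω).
The clique on [0, 3, 10] has size 3, forcing χ ≥ 3, and the coloring below uses 3 colors, so χ(G) = 3.
A valid 3-coloring: color 1: [2, 6, 8, 10]; color 2: [0, 1, 4, 5]; color 3: [3, 7, 9].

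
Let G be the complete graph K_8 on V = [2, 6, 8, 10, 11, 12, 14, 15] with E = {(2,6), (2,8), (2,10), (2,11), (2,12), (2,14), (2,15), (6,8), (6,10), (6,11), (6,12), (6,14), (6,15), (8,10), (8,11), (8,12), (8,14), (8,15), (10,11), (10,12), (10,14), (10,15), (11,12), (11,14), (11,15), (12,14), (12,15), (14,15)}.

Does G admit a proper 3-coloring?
No, G is not 3-colorable

The clique on vertices [2, 6, 8, 10, 11, 12, 14, 15] has size 8 > 3, so it alone needs 8 colors.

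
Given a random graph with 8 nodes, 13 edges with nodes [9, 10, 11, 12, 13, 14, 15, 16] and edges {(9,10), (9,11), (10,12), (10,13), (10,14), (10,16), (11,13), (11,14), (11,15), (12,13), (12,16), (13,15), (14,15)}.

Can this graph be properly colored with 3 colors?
A valid 3-coloring: color 1: [10, 11]; color 2: [9, 13, 14, 16]; color 3: [12, 15].
(χ(G) = 3 ≤ 3.)

Yes, G is 3-colorable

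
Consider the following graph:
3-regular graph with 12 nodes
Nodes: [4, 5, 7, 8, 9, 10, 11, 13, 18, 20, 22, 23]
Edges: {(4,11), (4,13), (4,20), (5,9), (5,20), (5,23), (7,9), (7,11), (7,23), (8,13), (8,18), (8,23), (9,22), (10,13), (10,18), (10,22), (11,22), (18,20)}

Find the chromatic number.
χ(G) = 3

Clique number ω(G) = 2 (lower bound: χ ≥ ω).
Odd cycle [5, 23, 8, 13, 10, 22, 9] needs 3 colors (χ ≥ 3).
The coloring below uses 3 colors, so χ(G) = 3.
A valid 3-coloring: color 1: [5, 7, 13, 18, 22]; color 2: [4, 8, 9, 10]; color 3: [11, 20, 23].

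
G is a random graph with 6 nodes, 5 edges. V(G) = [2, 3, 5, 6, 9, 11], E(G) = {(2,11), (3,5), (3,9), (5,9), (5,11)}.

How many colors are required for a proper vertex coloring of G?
Clique number ω(G) = 3 (lower bound: χ ≥ ω).
The clique on [3, 5, 9] has size 3, forcing χ ≥ 3, and the coloring below uses 3 colors, so χ(G) = 3.
A valid 3-coloring: color 1: [2, 5, 6]; color 2: [9, 11]; color 3: [3].

χ(G) = 3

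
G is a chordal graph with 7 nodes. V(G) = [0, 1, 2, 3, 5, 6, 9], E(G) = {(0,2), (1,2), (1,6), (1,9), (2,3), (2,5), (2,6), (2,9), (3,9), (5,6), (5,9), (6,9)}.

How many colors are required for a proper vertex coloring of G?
χ(G) = 4

Clique number ω(G) = 4 (lower bound: χ ≥ ω).
The clique on [1, 2, 6, 9] has size 4, forcing χ ≥ 4, and the coloring below uses 4 colors, so χ(G) = 4.
A valid 4-coloring: color 1: [2]; color 2: [0, 9]; color 3: [3, 6]; color 4: [1, 5].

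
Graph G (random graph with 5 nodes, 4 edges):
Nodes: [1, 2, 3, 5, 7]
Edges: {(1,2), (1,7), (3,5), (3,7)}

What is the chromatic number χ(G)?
Clique number ω(G) = 2 (lower bound: χ ≥ ω).
The graph is bipartite (no odd cycle), so 2 colors suffice: χ(G) = 2.
A valid 2-coloring: color 1: [1, 3]; color 2: [2, 5, 7].

χ(G) = 2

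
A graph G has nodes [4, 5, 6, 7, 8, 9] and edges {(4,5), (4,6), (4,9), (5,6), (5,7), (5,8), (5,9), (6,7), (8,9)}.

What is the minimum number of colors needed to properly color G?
χ(G) = 3

Clique number ω(G) = 3 (lower bound: χ ≥ ω).
The clique on [5, 8, 9] has size 3, forcing χ ≥ 3, and the coloring below uses 3 colors, so χ(G) = 3.
A valid 3-coloring: color 1: [5]; color 2: [6, 9]; color 3: [4, 7, 8].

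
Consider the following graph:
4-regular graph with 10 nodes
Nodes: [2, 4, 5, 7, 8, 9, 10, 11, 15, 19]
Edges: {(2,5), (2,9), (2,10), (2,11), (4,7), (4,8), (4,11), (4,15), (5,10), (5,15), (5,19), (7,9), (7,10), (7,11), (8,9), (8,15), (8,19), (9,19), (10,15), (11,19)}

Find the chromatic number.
Clique number ω(G) = 3 (lower bound: χ ≥ ω).
The clique on [2, 5, 10] has size 3, forcing χ ≥ 3, and the coloring below uses 3 colors, so χ(G) = 3.
A valid 3-coloring: color 1: [2, 7, 15, 19]; color 2: [8, 10, 11]; color 3: [4, 5, 9].

χ(G) = 3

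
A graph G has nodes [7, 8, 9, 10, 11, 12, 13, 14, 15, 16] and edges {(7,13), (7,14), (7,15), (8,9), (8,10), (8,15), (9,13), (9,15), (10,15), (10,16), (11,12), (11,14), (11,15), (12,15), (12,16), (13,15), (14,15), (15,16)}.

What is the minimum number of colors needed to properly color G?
χ(G) = 4

Clique number ω(G) = 3 (lower bound: χ ≥ ω).
Odd cycle [13, 7, 14, 11, 12, 16, 10, 8, 9] needs 3 colors (χ ≥ 3).
Vertex 15 is adjacent to every vertex of [7, 8, 9, 10, 11, 12, 13, 14, 16], which already need 3 colors among themselves, so 15 needs a new color (χ ≥ 4).
The coloring below uses 4 colors, so χ(G) = 4.
A valid 4-coloring: color 1: [15]; color 2: [8, 12, 13, 14]; color 3: [7, 9, 11, 16]; color 4: [10].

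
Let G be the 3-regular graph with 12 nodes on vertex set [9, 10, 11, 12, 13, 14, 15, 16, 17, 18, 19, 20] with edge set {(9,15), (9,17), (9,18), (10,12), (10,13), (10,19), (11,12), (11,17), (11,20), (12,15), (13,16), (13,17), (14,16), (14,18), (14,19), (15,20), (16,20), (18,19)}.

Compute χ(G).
Clique number ω(G) = 3 (lower bound: χ ≥ ω).
The clique on [14, 18, 19] has size 3, forcing χ ≥ 3, and the coloring below uses 3 colors, so χ(G) = 3.
A valid 3-coloring: color 1: [15, 16, 17, 19]; color 2: [9, 12, 13, 14, 20]; color 3: [10, 11, 18].

χ(G) = 3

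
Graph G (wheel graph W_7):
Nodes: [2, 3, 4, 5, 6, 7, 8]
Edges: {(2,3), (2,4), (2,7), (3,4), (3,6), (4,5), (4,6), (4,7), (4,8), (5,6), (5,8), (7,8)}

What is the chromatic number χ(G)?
Clique number ω(G) = 3 (lower bound: χ ≥ ω).
The clique on [4, 5, 8] has size 3, forcing χ ≥ 3, and the coloring below uses 3 colors, so χ(G) = 3.
A valid 3-coloring: color 1: [4]; color 2: [2, 6, 8]; color 3: [3, 5, 7].

χ(G) = 3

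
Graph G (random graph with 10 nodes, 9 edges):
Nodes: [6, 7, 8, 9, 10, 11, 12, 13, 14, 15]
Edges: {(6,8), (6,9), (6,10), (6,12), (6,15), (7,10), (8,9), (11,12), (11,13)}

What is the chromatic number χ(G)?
χ(G) = 3

Clique number ω(G) = 3 (lower bound: χ ≥ ω).
The clique on [6, 8, 9] has size 3, forcing χ ≥ 3, and the coloring below uses 3 colors, so χ(G) = 3.
A valid 3-coloring: color 1: [6, 7, 11, 14]; color 2: [8, 10, 12, 13, 15]; color 3: [9].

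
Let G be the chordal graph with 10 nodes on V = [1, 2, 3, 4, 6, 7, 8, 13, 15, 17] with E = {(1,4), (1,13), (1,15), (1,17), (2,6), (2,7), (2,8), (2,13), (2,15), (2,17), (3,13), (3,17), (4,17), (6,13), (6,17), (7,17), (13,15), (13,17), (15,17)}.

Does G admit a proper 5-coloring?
A valid 5-coloring: color 1: [8, 17]; color 2: [4, 7, 13]; color 3: [1, 2, 3]; color 4: [6, 15].
(χ(G) = 4 ≤ 5.)

Yes, G is 5-colorable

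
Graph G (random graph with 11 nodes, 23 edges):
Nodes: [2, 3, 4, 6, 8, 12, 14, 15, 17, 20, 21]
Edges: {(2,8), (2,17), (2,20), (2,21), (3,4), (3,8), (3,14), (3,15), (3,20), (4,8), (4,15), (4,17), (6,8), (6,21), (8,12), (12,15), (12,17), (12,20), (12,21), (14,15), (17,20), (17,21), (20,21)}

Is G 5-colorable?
Yes, G is 5-colorable

A valid 5-coloring: color 1: [8, 15, 20]; color 2: [2, 4, 6, 12, 14]; color 3: [3, 21]; color 4: [17].
(χ(G) = 4 ≤ 5.)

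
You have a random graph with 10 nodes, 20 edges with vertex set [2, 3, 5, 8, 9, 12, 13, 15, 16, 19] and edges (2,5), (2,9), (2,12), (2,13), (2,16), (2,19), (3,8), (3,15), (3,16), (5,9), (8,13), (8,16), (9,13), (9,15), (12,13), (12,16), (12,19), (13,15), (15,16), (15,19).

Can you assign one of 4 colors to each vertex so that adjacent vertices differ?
A valid 4-coloring: color 1: [2, 8, 15]; color 2: [5, 13, 16, 19]; color 3: [3, 9, 12].
(χ(G) = 3 ≤ 4.)

Yes, G is 4-colorable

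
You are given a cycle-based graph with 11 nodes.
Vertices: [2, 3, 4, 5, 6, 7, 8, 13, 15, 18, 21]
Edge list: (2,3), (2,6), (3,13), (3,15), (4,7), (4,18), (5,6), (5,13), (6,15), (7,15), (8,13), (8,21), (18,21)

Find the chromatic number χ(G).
χ(G) = 3

Clique number ω(G) = 2 (lower bound: χ ≥ ω).
Odd cycle [6, 5, 13, 3, 2] needs 3 colors (χ ≥ 3).
The coloring below uses 3 colors, so χ(G) = 3.
A valid 3-coloring: color 1: [3, 6, 7, 8, 18]; color 2: [2, 4, 13, 15, 21]; color 3: [5].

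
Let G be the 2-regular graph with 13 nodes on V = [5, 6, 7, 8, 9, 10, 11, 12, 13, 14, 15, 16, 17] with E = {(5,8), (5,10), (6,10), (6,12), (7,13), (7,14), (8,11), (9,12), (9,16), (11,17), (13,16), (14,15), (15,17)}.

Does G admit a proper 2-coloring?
No, G is not 2-colorable

Odd cycle [5, 8, 11, 17, 15, 14, 7, 13, 16, 9, 12, 6, 10] needs 3 colors (χ ≥ 3).
Hence χ(G) ≥ 3 > 2, so no proper 2-coloring exists.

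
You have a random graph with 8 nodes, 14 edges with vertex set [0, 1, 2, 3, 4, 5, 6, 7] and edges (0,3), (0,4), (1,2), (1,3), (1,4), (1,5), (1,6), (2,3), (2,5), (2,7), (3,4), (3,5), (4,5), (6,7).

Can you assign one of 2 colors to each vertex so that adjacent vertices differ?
The clique on vertices [1, 2, 3, 5] has size 4 > 2, so it alone needs 4 colors.

No, G is not 2-colorable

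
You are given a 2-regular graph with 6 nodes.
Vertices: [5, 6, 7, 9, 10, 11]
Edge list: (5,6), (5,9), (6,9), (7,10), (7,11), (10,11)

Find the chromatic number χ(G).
χ(G) = 3

Clique number ω(G) = 3 (lower bound: χ ≥ ω).
The clique on [7, 10, 11] has size 3, forcing χ ≥ 3, and the coloring below uses 3 colors, so χ(G) = 3.
A valid 3-coloring: color 1: [6, 11]; color 2: [9, 10]; color 3: [5, 7].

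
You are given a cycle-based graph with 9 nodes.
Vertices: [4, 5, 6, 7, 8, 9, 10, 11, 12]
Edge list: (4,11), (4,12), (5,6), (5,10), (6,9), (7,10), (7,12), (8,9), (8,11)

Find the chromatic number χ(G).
Clique number ω(G) = 2 (lower bound: χ ≥ ω).
Odd cycle [9, 6, 5, 10, 7, 12, 4, 11, 8] needs 3 colors (χ ≥ 3).
The coloring below uses 3 colors, so χ(G) = 3.
A valid 3-coloring: color 1: [5, 7, 9, 11]; color 2: [6, 8, 10, 12]; color 3: [4].

χ(G) = 3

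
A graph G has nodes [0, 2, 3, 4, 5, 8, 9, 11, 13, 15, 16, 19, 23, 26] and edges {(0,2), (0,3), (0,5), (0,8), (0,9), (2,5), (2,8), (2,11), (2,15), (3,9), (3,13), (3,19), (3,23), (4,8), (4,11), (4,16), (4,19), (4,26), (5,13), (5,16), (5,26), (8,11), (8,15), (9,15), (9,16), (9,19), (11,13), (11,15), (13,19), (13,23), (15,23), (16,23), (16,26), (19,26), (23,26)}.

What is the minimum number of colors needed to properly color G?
χ(G) = 4

Clique number ω(G) = 4 (lower bound: χ ≥ ω).
The clique on [2, 8, 11, 15] has size 4, forcing χ ≥ 4, and the coloring below uses 4 colors, so χ(G) = 4.
A valid 4-coloring: color 1: [3, 4, 5, 15]; color 2: [8, 9, 13, 26]; color 3: [0, 11, 16, 19]; color 4: [2, 23].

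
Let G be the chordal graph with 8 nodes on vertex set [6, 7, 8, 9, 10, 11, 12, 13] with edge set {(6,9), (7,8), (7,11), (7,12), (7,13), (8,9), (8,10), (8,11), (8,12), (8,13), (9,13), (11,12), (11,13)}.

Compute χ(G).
χ(G) = 4

Clique number ω(G) = 4 (lower bound: χ ≥ ω).
The clique on [7, 8, 11, 12] has size 4, forcing χ ≥ 4, and the coloring below uses 4 colors, so χ(G) = 4.
A valid 4-coloring: color 1: [6, 8]; color 2: [9, 10, 11]; color 3: [12, 13]; color 4: [7].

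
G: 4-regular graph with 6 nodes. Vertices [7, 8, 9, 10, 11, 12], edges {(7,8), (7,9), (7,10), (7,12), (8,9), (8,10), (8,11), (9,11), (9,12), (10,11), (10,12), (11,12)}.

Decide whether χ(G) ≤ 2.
The clique on vertices [8, 9, 11] has size 3 > 2, so it alone needs 3 colors.

No, G is not 2-colorable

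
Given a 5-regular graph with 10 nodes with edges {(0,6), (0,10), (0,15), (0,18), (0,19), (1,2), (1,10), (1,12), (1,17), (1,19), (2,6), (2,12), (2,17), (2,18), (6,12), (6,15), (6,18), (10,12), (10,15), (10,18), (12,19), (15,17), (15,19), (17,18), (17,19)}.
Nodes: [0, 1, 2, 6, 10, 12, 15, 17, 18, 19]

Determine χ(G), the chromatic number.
Clique number ω(G) = 3 (lower bound: χ ≥ ω).
Odd cycle [1, 12, 6, 18, 17] needs 3 colors (χ ≥ 3).
Vertex 2 is adjacent to every vertex of [1, 6, 12, 17, 18], which already need 3 colors among themselves, so 2 needs a new color (χ ≥ 4).
The coloring below uses 4 colors, so χ(G) = 4.
A valid 4-coloring: color 1: [2, 10, 19]; color 2: [12, 15, 18]; color 3: [6, 17]; color 4: [0, 1].

χ(G) = 4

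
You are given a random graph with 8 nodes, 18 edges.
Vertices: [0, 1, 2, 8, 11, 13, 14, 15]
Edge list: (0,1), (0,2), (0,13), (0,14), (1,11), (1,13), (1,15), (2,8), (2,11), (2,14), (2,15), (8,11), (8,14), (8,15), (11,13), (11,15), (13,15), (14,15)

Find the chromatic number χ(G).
Clique number ω(G) = 4 (lower bound: χ ≥ ω).
The clique on [2, 8, 11, 15] has size 4, forcing χ ≥ 4, and the coloring below uses 4 colors, so χ(G) = 4.
A valid 4-coloring: color 1: [0, 15]; color 2: [2, 13]; color 3: [11, 14]; color 4: [1, 8].

χ(G) = 4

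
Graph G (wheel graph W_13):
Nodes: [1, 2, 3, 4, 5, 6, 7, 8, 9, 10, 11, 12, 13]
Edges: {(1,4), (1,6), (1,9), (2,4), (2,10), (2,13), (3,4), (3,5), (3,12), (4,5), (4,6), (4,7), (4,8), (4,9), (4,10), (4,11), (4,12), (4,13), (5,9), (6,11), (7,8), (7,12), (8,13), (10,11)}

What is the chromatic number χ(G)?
χ(G) = 3

Clique number ω(G) = 3 (lower bound: χ ≥ ω).
The clique on [1, 4, 9] has size 3, forcing χ ≥ 3, and the coloring below uses 3 colors, so χ(G) = 3.
A valid 3-coloring: color 1: [4]; color 2: [3, 6, 7, 9, 10, 13]; color 3: [1, 2, 5, 8, 11, 12].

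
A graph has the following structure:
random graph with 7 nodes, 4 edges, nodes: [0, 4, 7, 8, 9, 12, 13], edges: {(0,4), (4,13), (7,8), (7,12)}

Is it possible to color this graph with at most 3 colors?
A valid 3-coloring: color 1: [4, 7, 9]; color 2: [0, 8, 12, 13].
(χ(G) = 2 ≤ 3.)

Yes, G is 3-colorable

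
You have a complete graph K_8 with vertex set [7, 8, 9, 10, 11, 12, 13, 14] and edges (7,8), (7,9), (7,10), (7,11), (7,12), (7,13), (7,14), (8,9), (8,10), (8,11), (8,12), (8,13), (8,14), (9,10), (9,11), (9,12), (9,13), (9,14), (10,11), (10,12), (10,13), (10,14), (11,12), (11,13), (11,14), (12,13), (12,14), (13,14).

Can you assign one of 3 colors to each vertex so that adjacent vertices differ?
The clique on vertices [7, 8, 9, 10, 11, 12, 13, 14] has size 8 > 3, so it alone needs 8 colors.

No, G is not 3-colorable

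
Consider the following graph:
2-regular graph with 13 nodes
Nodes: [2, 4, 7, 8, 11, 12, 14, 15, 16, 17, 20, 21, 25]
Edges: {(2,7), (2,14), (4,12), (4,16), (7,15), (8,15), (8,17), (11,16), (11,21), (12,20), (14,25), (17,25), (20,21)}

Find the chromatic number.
χ(G) = 3

Clique number ω(G) = 2 (lower bound: χ ≥ ω).
Odd cycle [17, 8, 15, 7, 2, 14, 25] needs 3 colors (χ ≥ 3).
The coloring below uses 3 colors, so χ(G) = 3.
A valid 3-coloring: color 1: [12, 14, 15, 16, 17, 21]; color 2: [4, 7, 8, 11, 20, 25]; color 3: [2].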